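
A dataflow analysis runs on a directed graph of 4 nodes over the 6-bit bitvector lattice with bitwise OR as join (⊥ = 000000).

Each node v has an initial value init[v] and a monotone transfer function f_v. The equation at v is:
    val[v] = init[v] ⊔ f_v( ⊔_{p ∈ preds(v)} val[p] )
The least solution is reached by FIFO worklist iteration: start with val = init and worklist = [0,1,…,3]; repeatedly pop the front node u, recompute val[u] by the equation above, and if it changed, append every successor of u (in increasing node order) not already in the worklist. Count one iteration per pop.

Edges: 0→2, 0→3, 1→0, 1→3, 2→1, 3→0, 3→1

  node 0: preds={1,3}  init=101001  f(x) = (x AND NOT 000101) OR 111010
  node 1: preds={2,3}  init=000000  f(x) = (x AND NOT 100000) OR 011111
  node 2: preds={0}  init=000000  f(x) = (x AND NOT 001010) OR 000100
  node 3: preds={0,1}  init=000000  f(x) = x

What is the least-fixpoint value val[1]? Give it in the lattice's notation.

011111

Worklist (6 pops):
  #1 pop 0: in=000000 → 111011 (was 101001); enqueue []
  #2 pop 1: in=000000 → 011111 (was 000000); enqueue [0]
  #3 pop 2: in=111011 → 110101 (was 000000); enqueue [1]
  #4 pop 3: in=111111 → 111111 (was 000000); enqueue []
  #5 pop 0: in=111111 → 111011 (no change)
  #6 pop 1: in=111111 → 011111 (no change)

Fixpoint:
  val[0] = 111011
  val[1] = 011111
  val[2] = 110101
  val[3] = 111111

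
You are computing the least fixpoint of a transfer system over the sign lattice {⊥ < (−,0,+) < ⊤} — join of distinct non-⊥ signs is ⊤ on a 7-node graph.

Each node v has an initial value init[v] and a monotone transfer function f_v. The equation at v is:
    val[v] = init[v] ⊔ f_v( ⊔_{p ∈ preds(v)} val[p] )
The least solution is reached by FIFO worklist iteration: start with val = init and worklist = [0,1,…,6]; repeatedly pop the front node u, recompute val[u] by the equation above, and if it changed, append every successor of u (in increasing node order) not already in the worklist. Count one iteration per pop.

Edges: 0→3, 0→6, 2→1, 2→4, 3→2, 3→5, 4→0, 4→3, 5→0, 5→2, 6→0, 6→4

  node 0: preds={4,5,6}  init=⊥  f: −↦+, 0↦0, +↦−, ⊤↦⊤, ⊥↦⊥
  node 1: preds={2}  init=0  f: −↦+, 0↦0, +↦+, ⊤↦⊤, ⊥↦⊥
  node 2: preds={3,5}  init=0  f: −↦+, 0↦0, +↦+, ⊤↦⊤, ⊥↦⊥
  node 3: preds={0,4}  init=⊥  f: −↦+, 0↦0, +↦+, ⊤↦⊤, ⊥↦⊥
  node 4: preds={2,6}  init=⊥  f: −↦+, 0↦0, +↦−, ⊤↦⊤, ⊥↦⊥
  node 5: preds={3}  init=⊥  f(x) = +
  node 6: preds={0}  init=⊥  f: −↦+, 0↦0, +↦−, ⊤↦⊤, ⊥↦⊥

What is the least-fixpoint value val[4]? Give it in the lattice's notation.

⊤

Iteration log — 16 steps:
  step 1. node 0  ⊔preds=⊥  new=⊥  stable
  step 2. node 1  ⊔preds=0  new=0  stable
  step 3. node 2  ⊔preds=⊥  new=0  stable
  step 4. node 3  ⊔preds=⊥  new=⊥  stable
  step 5. node 4  ⊔preds=0  new=0  old=⊥  +wl: 0,3
  step 6. node 5  ⊔preds=⊥  new=+  old=⊥  +wl: 2
  step 7. node 6  ⊔preds=⊥  new=⊥  stable
  step 8. node 0  ⊔preds=⊤  new=⊤  old=⊥  +wl: 6
  step 9. node 3  ⊔preds=⊤  new=⊤  old=⊥  +wl: 5
  step 10. node 2  ⊔preds=⊤  new=⊤  old=0  +wl: 1,4
  step 11. node 6  ⊔preds=⊤  new=⊤  old=⊥  +wl: 0
  step 12. node 5  ⊔preds=⊤  new=+  stable
  step 13. node 1  ⊔preds=⊤  new=⊤  old=0  +wl: 
  step 14. node 4  ⊔preds=⊤  new=⊤  old=0  +wl: 3
  step 15. node 0  ⊔preds=⊤  new=⊤  stable
  step 16. node 3  ⊔preds=⊤  new=⊤  stable

Least fixpoint reached:
  node 0: ⊤
  node 1: ⊤
  node 2: ⊤
  node 3: ⊤
  node 4: ⊤
  node 5: +
  node 6: ⊤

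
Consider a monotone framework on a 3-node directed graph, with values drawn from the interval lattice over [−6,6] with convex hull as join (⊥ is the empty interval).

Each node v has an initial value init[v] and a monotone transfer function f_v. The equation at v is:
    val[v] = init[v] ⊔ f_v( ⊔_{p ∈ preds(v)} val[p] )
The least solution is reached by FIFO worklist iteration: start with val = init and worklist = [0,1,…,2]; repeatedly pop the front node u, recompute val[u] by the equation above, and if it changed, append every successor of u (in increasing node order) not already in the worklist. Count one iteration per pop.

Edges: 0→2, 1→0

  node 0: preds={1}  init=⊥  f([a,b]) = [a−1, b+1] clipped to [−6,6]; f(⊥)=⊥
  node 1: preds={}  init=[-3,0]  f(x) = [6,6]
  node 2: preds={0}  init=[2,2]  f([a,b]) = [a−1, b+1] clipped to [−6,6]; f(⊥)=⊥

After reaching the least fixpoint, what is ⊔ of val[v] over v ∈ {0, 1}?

[-4,6]

Worklist (5 pops):
  #1 pop 0: in=[-3,0] → [-4,1] (was ⊥); enqueue []
  #2 pop 1: in=⊥ → [-3,6] (was [-3,0]); enqueue [0]
  #3 pop 2: in=[-4,1] → [-5,2] (was [2,2]); enqueue []
  #4 pop 0: in=[-3,6] → [-4,6] (was [-4,1]); enqueue [2]
  #5 pop 2: in=[-4,6] → [-5,6] (was [-5,2]); enqueue []

Fixpoint:
  val[0] = [-4,6]
  val[1] = [-3,6]
  val[2] = [-5,6]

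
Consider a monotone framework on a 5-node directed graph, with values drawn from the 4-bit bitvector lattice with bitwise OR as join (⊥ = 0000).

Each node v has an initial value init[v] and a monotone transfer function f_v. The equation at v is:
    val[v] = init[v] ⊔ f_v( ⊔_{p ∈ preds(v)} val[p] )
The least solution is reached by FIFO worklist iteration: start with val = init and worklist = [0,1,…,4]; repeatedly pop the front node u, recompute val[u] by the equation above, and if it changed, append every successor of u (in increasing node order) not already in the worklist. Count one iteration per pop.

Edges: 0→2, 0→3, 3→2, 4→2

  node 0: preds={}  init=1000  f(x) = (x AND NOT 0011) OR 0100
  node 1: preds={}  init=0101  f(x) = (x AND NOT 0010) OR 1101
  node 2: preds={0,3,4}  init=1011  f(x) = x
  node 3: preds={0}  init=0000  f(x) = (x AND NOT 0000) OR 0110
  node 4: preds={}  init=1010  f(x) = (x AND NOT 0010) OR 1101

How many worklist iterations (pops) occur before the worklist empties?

6

Trace (6 dequeues):
  [1] u=0 | in 0000 | out 1100 | prev 1000 | push {}
  [2] u=1 | in 0000 | out 1101 | prev 0101 | push {}
  [3] u=2 | in 1110 | out 1111 | prev 1011 | push {}
  [4] u=3 | in 1100 | out 1110 | prev 0000 | push {2}
  [5] u=4 | in 0000 | out 1111 | prev 1010 | push {}
  [6] u=2 | in 1111 | out 1111 | ==

Converged values:
  [0] 1100
  [1] 1101
  [2] 1111
  [3] 1110
  [4] 1111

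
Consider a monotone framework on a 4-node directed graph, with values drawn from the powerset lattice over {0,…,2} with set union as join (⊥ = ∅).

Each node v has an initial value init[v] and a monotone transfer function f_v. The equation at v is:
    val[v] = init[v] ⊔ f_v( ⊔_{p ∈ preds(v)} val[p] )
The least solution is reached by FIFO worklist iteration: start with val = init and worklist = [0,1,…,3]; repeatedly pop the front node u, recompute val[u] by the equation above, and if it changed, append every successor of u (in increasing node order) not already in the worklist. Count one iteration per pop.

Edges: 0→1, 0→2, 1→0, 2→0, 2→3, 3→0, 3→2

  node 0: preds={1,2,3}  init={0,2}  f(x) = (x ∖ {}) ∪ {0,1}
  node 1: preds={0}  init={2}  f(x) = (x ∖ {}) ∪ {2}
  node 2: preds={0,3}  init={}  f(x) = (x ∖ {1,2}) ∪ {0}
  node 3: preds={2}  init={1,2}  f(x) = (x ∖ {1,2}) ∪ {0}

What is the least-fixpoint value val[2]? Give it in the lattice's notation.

Trace (6 dequeues):
  [1] u=0 | in {1,2} | out {0,1,2} | prev {0,2} | push {}
  [2] u=1 | in {0,1,2} | out {0,1,2} | prev {2} | push {0}
  [3] u=2 | in {0,1,2} | out {0} | prev {} | push {}
  [4] u=3 | in {0} | out {0,1,2} | prev {1,2} | push {2}
  [5] u=0 | in {0,1,2} | out {0,1,2} | ==
  [6] u=2 | in {0,1,2} | out {0} | ==

Converged values:
  [0] {0,1,2}
  [1] {0,1,2}
  [2] {0}
  [3] {0,1,2}

{0}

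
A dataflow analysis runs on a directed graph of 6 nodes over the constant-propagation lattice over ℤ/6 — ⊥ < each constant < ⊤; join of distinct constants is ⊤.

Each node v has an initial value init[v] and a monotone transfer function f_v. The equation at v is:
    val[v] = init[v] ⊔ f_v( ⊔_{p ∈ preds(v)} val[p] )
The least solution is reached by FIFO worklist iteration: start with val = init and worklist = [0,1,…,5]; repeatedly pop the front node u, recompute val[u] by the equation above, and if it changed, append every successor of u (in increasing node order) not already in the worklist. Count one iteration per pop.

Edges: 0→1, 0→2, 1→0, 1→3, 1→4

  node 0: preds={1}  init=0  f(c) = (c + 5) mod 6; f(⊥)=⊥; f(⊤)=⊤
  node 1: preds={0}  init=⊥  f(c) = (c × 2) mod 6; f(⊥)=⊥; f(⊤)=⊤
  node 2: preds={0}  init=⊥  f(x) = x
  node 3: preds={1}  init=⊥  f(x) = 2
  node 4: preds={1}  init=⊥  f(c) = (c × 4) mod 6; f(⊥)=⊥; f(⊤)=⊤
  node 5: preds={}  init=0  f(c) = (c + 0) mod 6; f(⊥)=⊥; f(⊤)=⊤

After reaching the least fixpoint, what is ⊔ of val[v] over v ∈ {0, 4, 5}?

⊤

Iteration log — 12 steps:
  step 1. node 0  ⊔preds=⊥  new=0  stable
  step 2. node 1  ⊔preds=0  new=0  old=⊥  +wl: 0
  step 3. node 2  ⊔preds=0  new=0  old=⊥  +wl: 
  step 4. node 3  ⊔preds=0  new=2  old=⊥  +wl: 
  step 5. node 4  ⊔preds=0  new=0  old=⊥  +wl: 
  step 6. node 5  ⊔preds=⊥  new=0  stable
  step 7. node 0  ⊔preds=0  new=⊤  old=0  +wl: 1,2
  step 8. node 1  ⊔preds=⊤  new=⊤  old=0  +wl: 0,3,4
  step 9. node 2  ⊔preds=⊤  new=⊤  old=0  +wl: 
  step 10. node 0  ⊔preds=⊤  new=⊤  stable
  step 11. node 3  ⊔preds=⊤  new=2  stable
  step 12. node 4  ⊔preds=⊤  new=⊤  old=0  +wl: 

Least fixpoint reached:
  node 0: ⊤
  node 1: ⊤
  node 2: ⊤
  node 3: 2
  node 4: ⊤
  node 5: 0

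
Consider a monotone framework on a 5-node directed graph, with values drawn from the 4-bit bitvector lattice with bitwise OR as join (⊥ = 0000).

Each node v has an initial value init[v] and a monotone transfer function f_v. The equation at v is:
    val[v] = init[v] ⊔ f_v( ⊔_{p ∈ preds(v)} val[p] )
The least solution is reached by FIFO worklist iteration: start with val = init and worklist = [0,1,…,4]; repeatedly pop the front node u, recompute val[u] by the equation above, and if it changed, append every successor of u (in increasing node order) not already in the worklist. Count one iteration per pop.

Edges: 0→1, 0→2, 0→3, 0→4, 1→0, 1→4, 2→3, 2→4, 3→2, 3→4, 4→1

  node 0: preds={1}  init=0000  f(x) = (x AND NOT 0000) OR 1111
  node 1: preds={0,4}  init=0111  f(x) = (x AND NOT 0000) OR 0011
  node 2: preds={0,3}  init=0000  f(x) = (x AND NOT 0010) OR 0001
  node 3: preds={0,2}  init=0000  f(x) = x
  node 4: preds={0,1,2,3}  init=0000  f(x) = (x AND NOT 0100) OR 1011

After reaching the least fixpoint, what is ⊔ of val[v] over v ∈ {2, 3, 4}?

1111

Worklist (8 pops):
  #1 pop 0: in=0111 → 1111 (was 0000); enqueue []
  #2 pop 1: in=1111 → 1111 (was 0111); enqueue [0]
  #3 pop 2: in=1111 → 1101 (was 0000); enqueue []
  #4 pop 3: in=1111 → 1111 (was 0000); enqueue [2]
  #5 pop 4: in=1111 → 1011 (was 0000); enqueue [1]
  #6 pop 0: in=1111 → 1111 (no change)
  #7 pop 2: in=1111 → 1101 (no change)
  #8 pop 1: in=1111 → 1111 (no change)

Fixpoint:
  val[0] = 1111
  val[1] = 1111
  val[2] = 1101
  val[3] = 1111
  val[4] = 1011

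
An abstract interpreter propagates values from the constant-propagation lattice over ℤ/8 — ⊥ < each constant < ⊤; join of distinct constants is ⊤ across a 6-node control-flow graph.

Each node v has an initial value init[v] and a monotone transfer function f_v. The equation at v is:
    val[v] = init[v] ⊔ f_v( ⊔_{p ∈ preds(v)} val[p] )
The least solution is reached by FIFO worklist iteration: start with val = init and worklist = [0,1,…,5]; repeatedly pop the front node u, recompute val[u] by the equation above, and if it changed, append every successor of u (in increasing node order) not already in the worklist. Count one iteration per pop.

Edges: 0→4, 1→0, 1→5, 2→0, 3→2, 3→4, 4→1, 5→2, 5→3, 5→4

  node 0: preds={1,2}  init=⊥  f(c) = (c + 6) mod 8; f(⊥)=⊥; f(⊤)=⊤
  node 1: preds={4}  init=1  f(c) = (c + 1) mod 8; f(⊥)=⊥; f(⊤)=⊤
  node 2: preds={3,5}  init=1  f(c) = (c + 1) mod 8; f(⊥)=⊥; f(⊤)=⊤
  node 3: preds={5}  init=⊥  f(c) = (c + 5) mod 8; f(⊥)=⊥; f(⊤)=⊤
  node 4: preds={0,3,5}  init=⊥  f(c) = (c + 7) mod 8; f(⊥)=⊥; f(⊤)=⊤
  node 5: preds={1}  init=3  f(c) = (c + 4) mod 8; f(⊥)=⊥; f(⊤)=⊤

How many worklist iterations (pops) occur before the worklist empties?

14

Iteration log — 14 steps:
  step 1. node 0  ⊔preds=1  new=7  old=⊥  +wl: 
  step 2. node 1  ⊔preds=⊥  new=1  stable
  step 3. node 2  ⊔preds=3  new=⊤  old=1  +wl: 0
  step 4. node 3  ⊔preds=3  new=0  old=⊥  +wl: 2
  step 5. node 4  ⊔preds=⊤  new=⊤  old=⊥  +wl: 1
  step 6. node 5  ⊔preds=1  new=⊤  old=3  +wl: 3,4
  step 7. node 0  ⊔preds=⊤  new=⊤  old=7  +wl: 
  step 8. node 2  ⊔preds=⊤  new=⊤  stable
  step 9. node 1  ⊔preds=⊤  new=⊤  old=1  +wl: 0,5
  step 10. node 3  ⊔preds=⊤  new=⊤  old=0  +wl: 2
  step 11. node 4  ⊔preds=⊤  new=⊤  stable
  step 12. node 0  ⊔preds=⊤  new=⊤  stable
  step 13. node 5  ⊔preds=⊤  new=⊤  stable
  step 14. node 2  ⊔preds=⊤  new=⊤  stable

Least fixpoint reached:
  node 0: ⊤
  node 1: ⊤
  node 2: ⊤
  node 3: ⊤
  node 4: ⊤
  node 5: ⊤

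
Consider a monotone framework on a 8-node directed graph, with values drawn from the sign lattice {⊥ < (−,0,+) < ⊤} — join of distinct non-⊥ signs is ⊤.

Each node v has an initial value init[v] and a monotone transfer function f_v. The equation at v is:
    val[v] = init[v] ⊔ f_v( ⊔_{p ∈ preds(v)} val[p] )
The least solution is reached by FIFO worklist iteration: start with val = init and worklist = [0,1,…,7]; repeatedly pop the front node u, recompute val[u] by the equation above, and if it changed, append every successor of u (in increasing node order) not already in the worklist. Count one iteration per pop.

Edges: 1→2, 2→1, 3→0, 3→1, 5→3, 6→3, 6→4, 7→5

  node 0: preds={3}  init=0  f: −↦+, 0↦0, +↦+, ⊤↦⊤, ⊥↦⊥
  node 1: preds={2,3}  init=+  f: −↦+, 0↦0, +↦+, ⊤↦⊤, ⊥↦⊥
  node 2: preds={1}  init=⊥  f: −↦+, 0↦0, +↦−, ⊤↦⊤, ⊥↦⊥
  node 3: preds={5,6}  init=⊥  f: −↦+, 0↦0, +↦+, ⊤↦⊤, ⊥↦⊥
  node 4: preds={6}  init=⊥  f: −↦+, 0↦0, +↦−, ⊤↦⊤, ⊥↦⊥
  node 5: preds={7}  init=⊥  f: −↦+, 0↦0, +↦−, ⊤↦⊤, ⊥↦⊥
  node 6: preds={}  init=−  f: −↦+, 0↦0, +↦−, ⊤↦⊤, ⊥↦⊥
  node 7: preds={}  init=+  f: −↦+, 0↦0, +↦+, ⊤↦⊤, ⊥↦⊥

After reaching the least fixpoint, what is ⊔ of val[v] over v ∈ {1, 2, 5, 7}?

Iteration log — 13 steps:
  step 1. node 0  ⊔preds=⊥  new=0  stable
  step 2. node 1  ⊔preds=⊥  new=+  stable
  step 3. node 2  ⊔preds=+  new=−  old=⊥  +wl: 1
  step 4. node 3  ⊔preds=−  new=+  old=⊥  +wl: 0
  step 5. node 4  ⊔preds=−  new=+  old=⊥  +wl: 
  step 6. node 5  ⊔preds=+  new=−  old=⊥  +wl: 3
  step 7. node 6  ⊔preds=⊥  new=−  stable
  step 8. node 7  ⊔preds=⊥  new=+  stable
  step 9. node 1  ⊔preds=⊤  new=⊤  old=+  +wl: 2
  step 10. node 0  ⊔preds=+  new=⊤  old=0  +wl: 
  step 11. node 3  ⊔preds=−  new=+  stable
  step 12. node 2  ⊔preds=⊤  new=⊤  old=−  +wl: 1
  step 13. node 1  ⊔preds=⊤  new=⊤  stable

Least fixpoint reached:
  node 0: ⊤
  node 1: ⊤
  node 2: ⊤
  node 3: +
  node 4: +
  node 5: −
  node 6: −
  node 7: +

⊤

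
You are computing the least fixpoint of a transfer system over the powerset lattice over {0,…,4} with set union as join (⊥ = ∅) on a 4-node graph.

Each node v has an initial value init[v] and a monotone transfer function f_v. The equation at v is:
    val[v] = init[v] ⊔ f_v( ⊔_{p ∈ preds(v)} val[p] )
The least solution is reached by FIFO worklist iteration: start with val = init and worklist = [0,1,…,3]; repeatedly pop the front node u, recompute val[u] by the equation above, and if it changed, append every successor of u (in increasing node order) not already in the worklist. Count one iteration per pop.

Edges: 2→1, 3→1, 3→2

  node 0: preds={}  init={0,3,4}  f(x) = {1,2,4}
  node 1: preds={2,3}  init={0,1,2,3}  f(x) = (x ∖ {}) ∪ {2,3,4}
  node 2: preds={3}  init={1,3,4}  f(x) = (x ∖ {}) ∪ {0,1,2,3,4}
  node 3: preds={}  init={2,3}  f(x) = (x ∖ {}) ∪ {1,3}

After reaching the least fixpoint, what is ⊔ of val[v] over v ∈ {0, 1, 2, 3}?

Trace (6 dequeues):
  [1] u=0 | in {} | out {0,1,2,3,4} | prev {0,3,4} | push {}
  [2] u=1 | in {1,2,3,4} | out {0,1,2,3,4} | prev {0,1,2,3} | push {}
  [3] u=2 | in {2,3} | out {0,1,2,3,4} | prev {1,3,4} | push {1}
  [4] u=3 | in {} | out {1,2,3} | prev {2,3} | push {2}
  [5] u=1 | in {0,1,2,3,4} | out {0,1,2,3,4} | ==
  [6] u=2 | in {1,2,3} | out {0,1,2,3,4} | ==

Converged values:
  [0] {0,1,2,3,4}
  [1] {0,1,2,3,4}
  [2] {0,1,2,3,4}
  [3] {1,2,3}

{0,1,2,3,4}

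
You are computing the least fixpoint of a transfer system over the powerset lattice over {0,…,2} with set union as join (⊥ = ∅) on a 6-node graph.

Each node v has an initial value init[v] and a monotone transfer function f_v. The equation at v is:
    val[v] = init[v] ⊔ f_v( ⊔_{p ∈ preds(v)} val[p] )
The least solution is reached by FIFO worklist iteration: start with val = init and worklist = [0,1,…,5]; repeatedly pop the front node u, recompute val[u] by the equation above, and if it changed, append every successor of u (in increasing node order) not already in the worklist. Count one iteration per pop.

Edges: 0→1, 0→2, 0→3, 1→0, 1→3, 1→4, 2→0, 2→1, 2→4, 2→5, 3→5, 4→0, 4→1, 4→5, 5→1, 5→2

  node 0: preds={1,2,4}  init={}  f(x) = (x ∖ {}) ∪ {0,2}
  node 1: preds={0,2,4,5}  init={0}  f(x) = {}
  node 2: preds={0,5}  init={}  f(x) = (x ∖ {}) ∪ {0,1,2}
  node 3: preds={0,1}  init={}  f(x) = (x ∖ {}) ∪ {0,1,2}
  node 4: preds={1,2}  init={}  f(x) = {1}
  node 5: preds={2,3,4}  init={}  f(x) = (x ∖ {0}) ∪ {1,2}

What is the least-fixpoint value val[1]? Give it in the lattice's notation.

Trace (10 dequeues):
  [1] u=0 | in {0} | out {0,2} | prev {} | push {}
  [2] u=1 | in {0,2} | out {0} | ==
  [3] u=2 | in {0,2} | out {0,1,2} | prev {} | push {0,1}
  [4] u=3 | in {0,2} | out {0,1,2} | prev {} | push {}
  [5] u=4 | in {0,1,2} | out {1} | prev {} | push {}
  [6] u=5 | in {0,1,2} | out {1,2} | prev {} | push {2}
  [7] u=0 | in {0,1,2} | out {0,1,2} | prev {0,2} | push {3}
  [8] u=1 | in {0,1,2} | out {0} | ==
  [9] u=2 | in {0,1,2} | out {0,1,2} | ==
  [10] u=3 | in {0,1,2} | out {0,1,2} | ==

Converged values:
  [0] {0,1,2}
  [1] {0}
  [2] {0,1,2}
  [3] {0,1,2}
  [4] {1}
  [5] {1,2}

{0}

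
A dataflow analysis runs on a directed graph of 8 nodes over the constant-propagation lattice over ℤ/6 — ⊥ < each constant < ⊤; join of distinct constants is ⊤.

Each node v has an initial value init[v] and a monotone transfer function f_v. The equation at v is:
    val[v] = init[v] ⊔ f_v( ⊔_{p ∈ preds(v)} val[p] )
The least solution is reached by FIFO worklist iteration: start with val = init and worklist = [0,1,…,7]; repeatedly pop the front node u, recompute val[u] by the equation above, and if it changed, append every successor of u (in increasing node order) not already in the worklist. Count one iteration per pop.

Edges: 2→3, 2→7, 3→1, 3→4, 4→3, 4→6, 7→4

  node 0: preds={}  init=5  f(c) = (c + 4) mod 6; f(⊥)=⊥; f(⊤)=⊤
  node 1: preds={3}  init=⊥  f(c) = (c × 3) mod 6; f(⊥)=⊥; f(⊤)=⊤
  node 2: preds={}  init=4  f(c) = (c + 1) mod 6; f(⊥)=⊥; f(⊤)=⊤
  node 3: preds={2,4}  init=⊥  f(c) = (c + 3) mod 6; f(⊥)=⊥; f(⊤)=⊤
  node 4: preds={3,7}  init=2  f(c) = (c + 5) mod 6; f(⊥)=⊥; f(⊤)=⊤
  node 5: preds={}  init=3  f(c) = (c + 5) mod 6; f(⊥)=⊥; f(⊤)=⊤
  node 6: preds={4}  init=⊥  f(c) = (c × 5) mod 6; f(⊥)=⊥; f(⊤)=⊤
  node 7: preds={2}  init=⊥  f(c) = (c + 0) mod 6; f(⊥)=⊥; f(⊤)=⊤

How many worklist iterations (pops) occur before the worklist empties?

11

Trace (11 dequeues):
  [1] u=0 | in ⊥ | out 5 | ==
  [2] u=1 | in ⊥ | out ⊥ | ==
  [3] u=2 | in ⊥ | out 4 | ==
  [4] u=3 | in ⊤ | out ⊤ | prev ⊥ | push {1}
  [5] u=4 | in ⊤ | out ⊤ | prev 2 | push {3}
  [6] u=5 | in ⊥ | out 3 | ==
  [7] u=6 | in ⊤ | out ⊤ | prev ⊥ | push {}
  [8] u=7 | in 4 | out 4 | prev ⊥ | push {4}
  [9] u=1 | in ⊤ | out ⊤ | prev ⊥ | push {}
  [10] u=3 | in ⊤ | out ⊤ | ==
  [11] u=4 | in ⊤ | out ⊤ | ==

Converged values:
  [0] 5
  [1] ⊤
  [2] 4
  [3] ⊤
  [4] ⊤
  [5] 3
  [6] ⊤
  [7] 4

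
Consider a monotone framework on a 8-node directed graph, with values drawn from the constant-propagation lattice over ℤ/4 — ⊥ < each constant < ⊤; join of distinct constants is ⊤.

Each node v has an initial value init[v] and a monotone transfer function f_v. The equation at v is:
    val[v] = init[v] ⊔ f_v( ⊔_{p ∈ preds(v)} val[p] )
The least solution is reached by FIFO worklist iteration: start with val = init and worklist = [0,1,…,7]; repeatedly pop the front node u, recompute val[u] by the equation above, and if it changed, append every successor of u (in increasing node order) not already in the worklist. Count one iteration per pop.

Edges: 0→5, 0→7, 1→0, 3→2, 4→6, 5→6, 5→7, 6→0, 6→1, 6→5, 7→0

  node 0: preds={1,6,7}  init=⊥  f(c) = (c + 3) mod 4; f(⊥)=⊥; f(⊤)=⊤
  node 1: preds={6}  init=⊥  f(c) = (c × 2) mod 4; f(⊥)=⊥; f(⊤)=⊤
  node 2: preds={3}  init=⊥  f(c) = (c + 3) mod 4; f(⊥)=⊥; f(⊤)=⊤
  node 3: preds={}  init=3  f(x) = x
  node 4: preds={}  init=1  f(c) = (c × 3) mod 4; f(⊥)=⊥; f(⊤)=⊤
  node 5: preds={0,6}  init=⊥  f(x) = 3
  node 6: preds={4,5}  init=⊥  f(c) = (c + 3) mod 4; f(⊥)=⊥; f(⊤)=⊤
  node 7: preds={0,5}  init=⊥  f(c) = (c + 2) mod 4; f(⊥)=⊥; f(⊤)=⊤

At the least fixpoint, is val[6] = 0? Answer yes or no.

Worklist (13 pops):
  #1 pop 0: in=⊥ → ⊥ (no change)
  #2 pop 1: in=⊥ → ⊥ (no change)
  #3 pop 2: in=3 → 2 (was ⊥); enqueue []
  #4 pop 3: in=⊥ → 3 (no change)
  #5 pop 4: in=⊥ → 1 (no change)
  #6 pop 5: in=⊥ → 3 (was ⊥); enqueue []
  #7 pop 6: in=⊤ → ⊤ (was ⊥); enqueue [0,1,5]
  #8 pop 7: in=3 → 1 (was ⊥); enqueue []
  #9 pop 0: in=⊤ → ⊤ (was ⊥); enqueue [7]
  #10 pop 1: in=⊤ → ⊤ (was ⊥); enqueue [0]
  #11 pop 5: in=⊤ → 3 (no change)
  #12 pop 7: in=⊤ → ⊤ (was 1); enqueue []
  #13 pop 0: in=⊤ → ⊤ (no change)

Fixpoint:
  val[0] = ⊤
  val[1] = ⊤
  val[2] = 2
  val[3] = 3
  val[4] = 1
  val[5] = 3
  val[6] = ⊤
  val[7] = ⊤

no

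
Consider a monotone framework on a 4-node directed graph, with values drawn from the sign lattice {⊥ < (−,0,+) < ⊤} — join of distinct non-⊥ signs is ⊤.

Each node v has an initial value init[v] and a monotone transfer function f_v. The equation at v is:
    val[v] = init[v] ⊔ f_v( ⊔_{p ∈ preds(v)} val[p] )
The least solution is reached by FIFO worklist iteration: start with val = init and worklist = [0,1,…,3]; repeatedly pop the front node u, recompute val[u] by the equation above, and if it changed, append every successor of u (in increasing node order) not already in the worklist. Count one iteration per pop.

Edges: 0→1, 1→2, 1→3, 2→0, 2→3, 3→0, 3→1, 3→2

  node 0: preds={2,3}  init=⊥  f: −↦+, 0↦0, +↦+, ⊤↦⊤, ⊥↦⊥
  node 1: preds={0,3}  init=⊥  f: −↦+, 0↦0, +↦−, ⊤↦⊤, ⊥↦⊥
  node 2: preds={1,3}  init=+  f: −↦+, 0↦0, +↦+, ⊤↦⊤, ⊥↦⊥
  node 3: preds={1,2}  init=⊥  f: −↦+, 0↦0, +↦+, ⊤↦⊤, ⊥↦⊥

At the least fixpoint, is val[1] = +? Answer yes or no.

Iteration log — 9 steps:
  step 1. node 0  ⊔preds=+  new=+  old=⊥  +wl: 
  step 2. node 1  ⊔preds=+  new=−  old=⊥  +wl: 
  step 3. node 2  ⊔preds=−  new=+  stable
  step 4. node 3  ⊔preds=⊤  new=⊤  old=⊥  +wl: 0,1,2
  step 5. node 0  ⊔preds=⊤  new=⊤  old=+  +wl: 
  step 6. node 1  ⊔preds=⊤  new=⊤  old=−  +wl: 3
  step 7. node 2  ⊔preds=⊤  new=⊤  old=+  +wl: 0
  step 8. node 3  ⊔preds=⊤  new=⊤  stable
  step 9. node 0  ⊔preds=⊤  new=⊤  stable

Least fixpoint reached:
  node 0: ⊤
  node 1: ⊤
  node 2: ⊤
  node 3: ⊤

no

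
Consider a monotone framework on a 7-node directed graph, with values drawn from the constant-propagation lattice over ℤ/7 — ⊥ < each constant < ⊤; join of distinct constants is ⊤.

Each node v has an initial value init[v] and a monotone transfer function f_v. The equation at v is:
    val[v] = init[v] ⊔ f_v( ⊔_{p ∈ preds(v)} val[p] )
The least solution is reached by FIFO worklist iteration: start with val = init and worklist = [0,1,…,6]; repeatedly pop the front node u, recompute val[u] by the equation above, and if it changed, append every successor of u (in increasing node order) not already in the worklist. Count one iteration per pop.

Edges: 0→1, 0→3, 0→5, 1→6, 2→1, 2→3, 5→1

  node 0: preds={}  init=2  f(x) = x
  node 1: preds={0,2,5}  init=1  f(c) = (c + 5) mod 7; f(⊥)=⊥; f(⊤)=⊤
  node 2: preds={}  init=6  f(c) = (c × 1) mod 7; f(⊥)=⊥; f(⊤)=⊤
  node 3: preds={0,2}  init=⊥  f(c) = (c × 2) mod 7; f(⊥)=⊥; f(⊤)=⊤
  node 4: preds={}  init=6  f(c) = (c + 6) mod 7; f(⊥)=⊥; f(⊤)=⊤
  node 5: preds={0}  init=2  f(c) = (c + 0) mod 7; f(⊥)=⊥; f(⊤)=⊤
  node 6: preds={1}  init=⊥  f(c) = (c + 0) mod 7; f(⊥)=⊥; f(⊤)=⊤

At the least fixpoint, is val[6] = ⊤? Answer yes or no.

yes

Trace (7 dequeues):
  [1] u=0 | in ⊥ | out 2 | ==
  [2] u=1 | in ⊤ | out ⊤ | prev 1 | push {}
  [3] u=2 | in ⊥ | out 6 | ==
  [4] u=3 | in ⊤ | out ⊤ | prev ⊥ | push {}
  [5] u=4 | in ⊥ | out 6 | ==
  [6] u=5 | in 2 | out 2 | ==
  [7] u=6 | in ⊤ | out ⊤ | prev ⊥ | push {}

Converged values:
  [0] 2
  [1] ⊤
  [2] 6
  [3] ⊤
  [4] 6
  [5] 2
  [6] ⊤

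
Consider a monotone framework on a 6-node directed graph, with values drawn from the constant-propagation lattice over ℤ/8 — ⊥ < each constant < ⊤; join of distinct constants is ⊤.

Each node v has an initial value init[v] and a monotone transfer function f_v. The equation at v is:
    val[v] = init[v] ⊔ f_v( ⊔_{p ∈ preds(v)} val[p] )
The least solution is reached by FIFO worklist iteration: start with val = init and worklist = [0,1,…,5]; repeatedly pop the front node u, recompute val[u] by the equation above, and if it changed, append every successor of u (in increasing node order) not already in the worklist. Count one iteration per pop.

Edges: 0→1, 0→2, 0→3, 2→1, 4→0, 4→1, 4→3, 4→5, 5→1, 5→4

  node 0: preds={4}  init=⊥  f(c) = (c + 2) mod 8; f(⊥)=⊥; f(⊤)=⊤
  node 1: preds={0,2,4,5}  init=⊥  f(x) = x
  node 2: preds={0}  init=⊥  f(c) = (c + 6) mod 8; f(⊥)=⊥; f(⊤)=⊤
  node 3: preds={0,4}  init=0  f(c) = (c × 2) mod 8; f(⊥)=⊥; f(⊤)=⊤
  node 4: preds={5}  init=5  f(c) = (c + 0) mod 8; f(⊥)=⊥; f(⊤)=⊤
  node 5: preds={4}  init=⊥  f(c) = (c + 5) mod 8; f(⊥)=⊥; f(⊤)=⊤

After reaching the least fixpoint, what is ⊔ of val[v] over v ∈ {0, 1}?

⊤

Worklist (15 pops):
  #1 pop 0: in=5 → 7 (was ⊥); enqueue []
  #2 pop 1: in=⊤ → ⊤ (was ⊥); enqueue []
  #3 pop 2: in=7 → 5 (was ⊥); enqueue [1]
  #4 pop 3: in=⊤ → ⊤ (was 0); enqueue []
  #5 pop 4: in=⊥ → 5 (no change)
  #6 pop 5: in=5 → 2 (was ⊥); enqueue [4]
  #7 pop 1: in=⊤ → ⊤ (no change)
  #8 pop 4: in=2 → ⊤ (was 5); enqueue [0,1,3,5]
  #9 pop 0: in=⊤ → ⊤ (was 7); enqueue [2]
  #10 pop 1: in=⊤ → ⊤ (no change)
  #11 pop 3: in=⊤ → ⊤ (no change)
  #12 pop 5: in=⊤ → ⊤ (was 2); enqueue [1,4]
  #13 pop 2: in=⊤ → ⊤ (was 5); enqueue []
  #14 pop 1: in=⊤ → ⊤ (no change)
  #15 pop 4: in=⊤ → ⊤ (no change)

Fixpoint:
  val[0] = ⊤
  val[1] = ⊤
  val[2] = ⊤
  val[3] = ⊤
  val[4] = ⊤
  val[5] = ⊤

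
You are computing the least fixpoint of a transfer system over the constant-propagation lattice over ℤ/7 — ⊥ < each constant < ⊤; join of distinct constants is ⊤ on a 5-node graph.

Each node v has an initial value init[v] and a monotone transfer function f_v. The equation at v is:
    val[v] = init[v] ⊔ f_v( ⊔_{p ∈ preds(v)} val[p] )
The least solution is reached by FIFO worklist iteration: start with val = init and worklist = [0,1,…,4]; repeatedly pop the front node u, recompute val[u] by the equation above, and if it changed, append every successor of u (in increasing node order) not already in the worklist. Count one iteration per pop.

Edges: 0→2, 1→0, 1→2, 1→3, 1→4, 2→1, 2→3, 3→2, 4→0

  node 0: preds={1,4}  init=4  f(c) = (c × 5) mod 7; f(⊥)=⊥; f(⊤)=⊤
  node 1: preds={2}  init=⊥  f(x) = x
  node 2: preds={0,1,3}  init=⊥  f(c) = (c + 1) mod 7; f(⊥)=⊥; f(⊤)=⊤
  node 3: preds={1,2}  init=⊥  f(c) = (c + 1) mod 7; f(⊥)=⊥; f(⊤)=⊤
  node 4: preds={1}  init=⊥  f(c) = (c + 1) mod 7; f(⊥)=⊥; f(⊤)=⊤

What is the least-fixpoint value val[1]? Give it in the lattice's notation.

⊤

Worklist (17 pops):
  #1 pop 0: in=⊥ → 4 (no change)
  #2 pop 1: in=⊥ → ⊥ (no change)
  #3 pop 2: in=4 → 5 (was ⊥); enqueue [1]
  #4 pop 3: in=5 → 6 (was ⊥); enqueue [2]
  #5 pop 4: in=⊥ → ⊥ (no change)
  #6 pop 1: in=5 → 5 (was ⊥); enqueue [0,3,4]
  #7 pop 2: in=⊤ → ⊤ (was 5); enqueue [1]
  #8 pop 0: in=5 → 4 (no change)
  #9 pop 3: in=⊤ → ⊤ (was 6); enqueue [2]
  #10 pop 4: in=5 → 6 (was ⊥); enqueue [0]
  #11 pop 1: in=⊤ → ⊤ (was 5); enqueue [3,4]
  #12 pop 2: in=⊤ → ⊤ (no change)
  #13 pop 0: in=⊤ → ⊤ (was 4); enqueue [2]
  #14 pop 3: in=⊤ → ⊤ (no change)
  #15 pop 4: in=⊤ → ⊤ (was 6); enqueue [0]
  #16 pop 2: in=⊤ → ⊤ (no change)
  #17 pop 0: in=⊤ → ⊤ (no change)

Fixpoint:
  val[0] = ⊤
  val[1] = ⊤
  val[2] = ⊤
  val[3] = ⊤
  val[4] = ⊤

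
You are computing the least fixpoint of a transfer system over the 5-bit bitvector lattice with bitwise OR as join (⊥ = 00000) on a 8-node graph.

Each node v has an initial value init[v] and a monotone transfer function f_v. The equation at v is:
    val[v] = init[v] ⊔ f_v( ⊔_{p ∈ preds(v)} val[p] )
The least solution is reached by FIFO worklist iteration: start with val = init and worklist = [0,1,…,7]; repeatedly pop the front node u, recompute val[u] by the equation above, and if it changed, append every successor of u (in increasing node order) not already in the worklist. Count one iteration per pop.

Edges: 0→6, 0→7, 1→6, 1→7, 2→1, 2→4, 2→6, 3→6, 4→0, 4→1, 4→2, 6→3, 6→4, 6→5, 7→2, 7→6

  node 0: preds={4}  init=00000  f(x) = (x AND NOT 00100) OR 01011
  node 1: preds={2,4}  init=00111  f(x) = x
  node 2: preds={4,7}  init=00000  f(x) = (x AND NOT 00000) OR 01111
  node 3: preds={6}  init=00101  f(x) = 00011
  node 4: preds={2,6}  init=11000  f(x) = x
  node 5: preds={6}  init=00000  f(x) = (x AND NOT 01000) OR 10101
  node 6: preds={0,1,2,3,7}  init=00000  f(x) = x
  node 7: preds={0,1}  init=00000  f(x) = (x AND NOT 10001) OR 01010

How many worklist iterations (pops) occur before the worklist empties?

15

Iteration log — 15 steps:
  step 1. node 0  ⊔preds=11000  new=11011  old=00000  +wl: 
  step 2. node 1  ⊔preds=11000  new=11111  old=00111  +wl: 
  step 3. node 2  ⊔preds=11000  new=11111  old=00000  +wl: 1
  step 4. node 3  ⊔preds=00000  new=00111  old=00101  +wl: 
  step 5. node 4  ⊔preds=11111  new=11111  old=11000  +wl: 0,2
  step 6. node 5  ⊔preds=00000  new=10101  old=00000  +wl: 
  step 7. node 6  ⊔preds=11111  new=11111  old=00000  +wl: 3,4,5
  step 8. node 7  ⊔preds=11111  new=01110  old=00000  +wl: 6
  step 9. node 1  ⊔preds=11111  new=11111  stable
  step 10. node 0  ⊔preds=11111  new=11011  stable
  step 11. node 2  ⊔preds=11111  new=11111  stable
  step 12. node 3  ⊔preds=11111  new=00111  stable
  step 13. node 4  ⊔preds=11111  new=11111  stable
  step 14. node 5  ⊔preds=11111  new=10111  old=10101  +wl: 
  step 15. node 6  ⊔preds=11111  new=11111  stable

Least fixpoint reached:
  node 0: 11011
  node 1: 11111
  node 2: 11111
  node 3: 00111
  node 4: 11111
  node 5: 10111
  node 6: 11111
  node 7: 01110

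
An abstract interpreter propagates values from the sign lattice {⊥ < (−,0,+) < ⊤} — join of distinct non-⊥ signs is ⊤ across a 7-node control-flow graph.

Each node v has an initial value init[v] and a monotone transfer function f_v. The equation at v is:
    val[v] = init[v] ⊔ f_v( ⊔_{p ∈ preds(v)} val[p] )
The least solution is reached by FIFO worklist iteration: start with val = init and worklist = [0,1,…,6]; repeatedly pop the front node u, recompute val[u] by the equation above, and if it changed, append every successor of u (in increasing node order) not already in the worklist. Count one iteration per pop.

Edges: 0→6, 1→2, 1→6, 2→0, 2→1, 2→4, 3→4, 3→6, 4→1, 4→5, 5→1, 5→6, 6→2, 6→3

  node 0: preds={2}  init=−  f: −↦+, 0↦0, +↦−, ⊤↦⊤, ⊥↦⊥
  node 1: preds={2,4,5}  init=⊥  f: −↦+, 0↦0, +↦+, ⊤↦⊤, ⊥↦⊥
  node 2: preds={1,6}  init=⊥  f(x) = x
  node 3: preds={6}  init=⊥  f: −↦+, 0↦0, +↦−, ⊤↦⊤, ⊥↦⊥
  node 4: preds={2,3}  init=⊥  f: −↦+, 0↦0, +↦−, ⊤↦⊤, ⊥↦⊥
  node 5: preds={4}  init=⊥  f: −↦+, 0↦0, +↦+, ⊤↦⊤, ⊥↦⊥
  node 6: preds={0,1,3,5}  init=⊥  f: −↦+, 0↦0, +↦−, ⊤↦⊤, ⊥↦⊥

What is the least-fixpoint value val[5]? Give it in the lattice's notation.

Trace (22 dequeues):
  [1] u=0 | in ⊥ | out − | ==
  [2] u=1 | in ⊥ | out ⊥ | ==
  [3] u=2 | in ⊥ | out ⊥ | ==
  [4] u=3 | in ⊥ | out ⊥ | ==
  [5] u=4 | in ⊥ | out ⊥ | ==
  [6] u=5 | in ⊥ | out ⊥ | ==
  [7] u=6 | in − | out + | prev ⊥ | push {2,3}
  [8] u=2 | in + | out + | prev ⊥ | push {0,1,4}
  [9] u=3 | in + | out − | prev ⊥ | push {6}
  [10] u=0 | in + | out − | ==
  [11] u=1 | in + | out + | prev ⊥ | push {2}
  [12] u=4 | in ⊤ | out ⊤ | prev ⊥ | push {1,5}
  [13] u=6 | in ⊤ | out ⊤ | prev + | push {3}
  [14] u=2 | in ⊤ | out ⊤ | prev + | push {0,4}
  [15] u=1 | in ⊤ | out ⊤ | prev + | push {2,6}
  [16] u=5 | in ⊤ | out ⊤ | prev ⊥ | push {1}
  [17] u=3 | in ⊤ | out ⊤ | prev − | push {}
  [18] u=0 | in ⊤ | out ⊤ | prev − | push {}
  [19] u=4 | in ⊤ | out ⊤ | ==
  [20] u=2 | in ⊤ | out ⊤ | ==
  [21] u=6 | in ⊤ | out ⊤ | ==
  [22] u=1 | in ⊤ | out ⊤ | ==

Converged values:
  [0] ⊤
  [1] ⊤
  [2] ⊤
  [3] ⊤
  [4] ⊤
  [5] ⊤
  [6] ⊤

⊤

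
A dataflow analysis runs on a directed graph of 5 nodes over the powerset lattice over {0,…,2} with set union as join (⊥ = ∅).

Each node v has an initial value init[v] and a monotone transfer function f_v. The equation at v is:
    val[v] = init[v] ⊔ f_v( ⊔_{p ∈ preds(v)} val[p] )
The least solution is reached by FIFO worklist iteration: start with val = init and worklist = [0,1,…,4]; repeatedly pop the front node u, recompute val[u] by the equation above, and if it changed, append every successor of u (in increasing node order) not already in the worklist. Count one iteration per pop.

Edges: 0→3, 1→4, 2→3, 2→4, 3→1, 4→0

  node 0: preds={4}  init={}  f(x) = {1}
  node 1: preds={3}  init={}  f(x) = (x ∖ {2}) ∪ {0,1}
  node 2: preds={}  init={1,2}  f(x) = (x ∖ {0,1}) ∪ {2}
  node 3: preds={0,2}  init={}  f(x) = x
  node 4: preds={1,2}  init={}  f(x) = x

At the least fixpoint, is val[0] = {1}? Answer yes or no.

Worklist (7 pops):
  #1 pop 0: in={} → {1} (was {}); enqueue []
  #2 pop 1: in={} → {0,1} (was {}); enqueue []
  #3 pop 2: in={} → {1,2} (no change)
  #4 pop 3: in={1,2} → {1,2} (was {}); enqueue [1]
  #5 pop 4: in={0,1,2} → {0,1,2} (was {}); enqueue [0]
  #6 pop 1: in={1,2} → {0,1} (no change)
  #7 pop 0: in={0,1,2} → {1} (no change)

Fixpoint:
  val[0] = {1}
  val[1] = {0,1}
  val[2] = {1,2}
  val[3] = {1,2}
  val[4] = {0,1,2}

yes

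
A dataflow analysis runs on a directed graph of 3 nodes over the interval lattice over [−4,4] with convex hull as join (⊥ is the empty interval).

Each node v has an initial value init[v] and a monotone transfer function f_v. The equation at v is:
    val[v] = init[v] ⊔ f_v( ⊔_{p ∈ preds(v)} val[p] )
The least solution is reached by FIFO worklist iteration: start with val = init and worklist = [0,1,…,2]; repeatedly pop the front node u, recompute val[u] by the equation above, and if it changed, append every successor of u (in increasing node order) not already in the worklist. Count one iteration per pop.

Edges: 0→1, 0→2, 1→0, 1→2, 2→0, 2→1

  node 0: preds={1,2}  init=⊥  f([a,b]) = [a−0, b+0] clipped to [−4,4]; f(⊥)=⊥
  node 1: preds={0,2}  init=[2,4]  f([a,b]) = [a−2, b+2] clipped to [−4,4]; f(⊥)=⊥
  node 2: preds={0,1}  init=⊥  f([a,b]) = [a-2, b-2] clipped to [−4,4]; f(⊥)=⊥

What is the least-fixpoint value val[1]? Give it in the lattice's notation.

[-4,4]

Trace (9 dequeues):
  [1] u=0 | in [2,4] | out [2,4] | prev ⊥ | push {}
  [2] u=1 | in [2,4] | out [0,4] | prev [2,4] | push {0}
  [3] u=2 | in [0,4] | out [-2,2] | prev ⊥ | push {1}
  [4] u=0 | in [-2,4] | out [-2,4] | prev [2,4] | push {2}
  [5] u=1 | in [-2,4] | out [-4,4] | prev [0,4] | push {0}
  [6] u=2 | in [-4,4] | out [-4,2] | prev [-2,2] | push {1}
  [7] u=0 | in [-4,4] | out [-4,4] | prev [-2,4] | push {2}
  [8] u=1 | in [-4,4] | out [-4,4] | ==
  [9] u=2 | in [-4,4] | out [-4,2] | ==

Converged values:
  [0] [-4,4]
  [1] [-4,4]
  [2] [-4,2]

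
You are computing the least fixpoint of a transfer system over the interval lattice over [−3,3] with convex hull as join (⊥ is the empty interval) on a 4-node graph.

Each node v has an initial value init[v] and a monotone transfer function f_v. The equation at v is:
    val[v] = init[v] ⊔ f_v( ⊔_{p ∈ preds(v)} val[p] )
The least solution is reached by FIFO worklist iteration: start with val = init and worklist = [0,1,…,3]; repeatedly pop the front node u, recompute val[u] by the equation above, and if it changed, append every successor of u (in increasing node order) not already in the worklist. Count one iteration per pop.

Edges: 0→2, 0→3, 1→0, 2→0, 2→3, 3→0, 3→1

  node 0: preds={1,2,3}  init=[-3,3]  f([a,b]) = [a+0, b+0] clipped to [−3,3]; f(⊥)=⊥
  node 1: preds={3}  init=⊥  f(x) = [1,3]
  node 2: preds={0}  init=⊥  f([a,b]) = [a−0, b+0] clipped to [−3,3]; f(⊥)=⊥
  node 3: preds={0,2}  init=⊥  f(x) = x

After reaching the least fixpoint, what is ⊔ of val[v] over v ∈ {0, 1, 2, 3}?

[-3,3]

Iteration log — 6 steps:
  step 1. node 0  ⊔preds=⊥  new=[-3,3]  stable
  step 2. node 1  ⊔preds=⊥  new=[1,3]  old=⊥  +wl: 0
  step 3. node 2  ⊔preds=[-3,3]  new=[-3,3]  old=⊥  +wl: 
  step 4. node 3  ⊔preds=[-3,3]  new=[-3,3]  old=⊥  +wl: 1
  step 5. node 0  ⊔preds=[-3,3]  new=[-3,3]  stable
  step 6. node 1  ⊔preds=[-3,3]  new=[1,3]  stable

Least fixpoint reached:
  node 0: [-3,3]
  node 1: [1,3]
  node 2: [-3,3]
  node 3: [-3,3]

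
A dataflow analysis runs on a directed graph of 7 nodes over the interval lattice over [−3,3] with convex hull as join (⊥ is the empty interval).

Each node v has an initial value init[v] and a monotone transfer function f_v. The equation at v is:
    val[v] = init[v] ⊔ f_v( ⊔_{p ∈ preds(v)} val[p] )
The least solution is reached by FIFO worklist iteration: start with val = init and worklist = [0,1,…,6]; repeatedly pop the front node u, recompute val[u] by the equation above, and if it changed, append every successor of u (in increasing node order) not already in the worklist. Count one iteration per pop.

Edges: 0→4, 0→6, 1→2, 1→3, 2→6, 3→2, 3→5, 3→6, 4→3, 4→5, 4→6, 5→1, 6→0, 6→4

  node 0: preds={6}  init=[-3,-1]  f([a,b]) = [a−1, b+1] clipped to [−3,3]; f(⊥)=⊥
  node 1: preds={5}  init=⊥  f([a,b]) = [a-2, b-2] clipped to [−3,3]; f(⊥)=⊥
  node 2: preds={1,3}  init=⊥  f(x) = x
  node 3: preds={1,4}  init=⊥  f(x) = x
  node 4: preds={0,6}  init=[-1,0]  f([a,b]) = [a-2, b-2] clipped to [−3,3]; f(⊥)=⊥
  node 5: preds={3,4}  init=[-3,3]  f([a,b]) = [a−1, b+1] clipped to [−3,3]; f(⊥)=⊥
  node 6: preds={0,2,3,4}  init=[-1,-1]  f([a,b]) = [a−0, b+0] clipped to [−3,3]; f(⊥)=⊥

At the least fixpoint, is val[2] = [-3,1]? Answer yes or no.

yes

Iteration log — 19 steps:
  step 1. node 0  ⊔preds=[-1,-1]  new=[-3,0]  old=[-3,-1]  +wl: 
  step 2. node 1  ⊔preds=[-3,3]  new=[-3,1]  old=⊥  +wl: 
  step 3. node 2  ⊔preds=[-3,1]  new=[-3,1]  old=⊥  +wl: 
  step 4. node 3  ⊔preds=[-3,1]  new=[-3,1]  old=⊥  +wl: 2
  step 5. node 4  ⊔preds=[-3,0]  new=[-3,0]  old=[-1,0]  +wl: 3
  step 6. node 5  ⊔preds=[-3,1]  new=[-3,3]  stable
  step 7. node 6  ⊔preds=[-3,1]  new=[-3,1]  old=[-1,-1]  +wl: 0,4
  step 8. node 2  ⊔preds=[-3,1]  new=[-3,1]  stable
  step 9. node 3  ⊔preds=[-3,1]  new=[-3,1]  stable
  step 10. node 0  ⊔preds=[-3,1]  new=[-3,2]  old=[-3,0]  +wl: 6
  step 11. node 4  ⊔preds=[-3,2]  new=[-3,0]  stable
  step 12. node 6  ⊔preds=[-3,2]  new=[-3,2]  old=[-3,1]  +wl: 0,4
  step 13. node 0  ⊔preds=[-3,2]  new=[-3,3]  old=[-3,2]  +wl: 6
  step 14. node 4  ⊔preds=[-3,3]  new=[-3,1]  old=[-3,0]  +wl: 3,5
  step 15. node 6  ⊔preds=[-3,3]  new=[-3,3]  old=[-3,2]  +wl: 0,4
  step 16. node 3  ⊔preds=[-3,1]  new=[-3,1]  stable
  step 17. node 5  ⊔preds=[-3,1]  new=[-3,3]  stable
  step 18. node 0  ⊔preds=[-3,3]  new=[-3,3]  stable
  step 19. node 4  ⊔preds=[-3,3]  new=[-3,1]  stable

Least fixpoint reached:
  node 0: [-3,3]
  node 1: [-3,1]
  node 2: [-3,1]
  node 3: [-3,1]
  node 4: [-3,1]
  node 5: [-3,3]
  node 6: [-3,3]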